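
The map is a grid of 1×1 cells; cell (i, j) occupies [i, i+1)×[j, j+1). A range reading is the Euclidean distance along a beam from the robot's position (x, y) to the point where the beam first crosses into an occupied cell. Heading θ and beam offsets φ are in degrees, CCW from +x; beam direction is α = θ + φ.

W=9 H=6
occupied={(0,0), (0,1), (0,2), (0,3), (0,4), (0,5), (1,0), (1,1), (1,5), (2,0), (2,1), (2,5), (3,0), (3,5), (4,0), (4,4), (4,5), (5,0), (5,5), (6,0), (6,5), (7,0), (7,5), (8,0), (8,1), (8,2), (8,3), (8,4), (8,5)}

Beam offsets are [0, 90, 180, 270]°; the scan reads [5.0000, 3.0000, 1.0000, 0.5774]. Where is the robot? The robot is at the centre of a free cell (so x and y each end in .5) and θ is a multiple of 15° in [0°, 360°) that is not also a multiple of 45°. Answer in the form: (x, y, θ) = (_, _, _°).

Enumerate (i+0.5, j+0.5, θ) over the 25 free cells and 16 admissible headings. For each, cast all 4 beams and compare to the given ranges.
  (5.5, 2.5, 150°): beam 2 = 1.7321 ≠ 3.0000 ✗
  (1.5, 3.5, 195°): beam 1 = 0.5176 ≠ 5.0000 ✗
  (2.5, 3.5, 210°): beam 1 = 1.7321 ≠ 5.0000 ✗
  (3.5, 4.5, 15°): beam 1 = 0.5176 ≠ 5.0000 ✗
  …
  (6.5, 4.5, 210°): r_1=5.0000, r_2=3.0000, r_3=1.0000, r_4=0.5774 — all match ✓
Unique over the lattice → pose = (6.5, 4.5, 210°).

(x, y, θ) = (6.5, 4.5, 210°)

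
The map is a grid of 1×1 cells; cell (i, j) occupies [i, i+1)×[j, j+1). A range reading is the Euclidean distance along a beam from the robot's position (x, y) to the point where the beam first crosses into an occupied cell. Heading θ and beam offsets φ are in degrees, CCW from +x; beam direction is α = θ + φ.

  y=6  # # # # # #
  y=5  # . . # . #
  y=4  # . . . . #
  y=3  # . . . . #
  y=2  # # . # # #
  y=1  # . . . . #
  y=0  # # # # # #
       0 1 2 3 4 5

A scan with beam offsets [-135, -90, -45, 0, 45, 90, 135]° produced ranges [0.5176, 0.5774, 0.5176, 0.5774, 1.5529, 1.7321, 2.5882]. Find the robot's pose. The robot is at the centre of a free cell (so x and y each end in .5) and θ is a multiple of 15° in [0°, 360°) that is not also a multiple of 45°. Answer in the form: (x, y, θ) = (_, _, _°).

Candidates: 16 free-cell centres × 16 headings = 256 poses. Raycast each; keep the one whose scan matches to 4 dp.
  (2.5, 1.5, 30°): beam 3 = 1.9319 ≠ 0.5176 ✗
  (2.5, 1.5, 60°): beam 2 = 1.0000 ≠ 0.5774 ✗
  (1.5, 1.5, 255°): beam 1 = 0.5774 ≠ 0.5176 ✗
  …
  (2.5, 5.5, 120°): r_1=0.5176, r_2=0.5774, r_3=0.5176, r_4=0.5774, r_5=1.5529, r_6=1.7321, r_7=2.5882 — all match ✓
No second candidate reproduces the full scan.

(x, y, θ) = (2.5, 5.5, 120°)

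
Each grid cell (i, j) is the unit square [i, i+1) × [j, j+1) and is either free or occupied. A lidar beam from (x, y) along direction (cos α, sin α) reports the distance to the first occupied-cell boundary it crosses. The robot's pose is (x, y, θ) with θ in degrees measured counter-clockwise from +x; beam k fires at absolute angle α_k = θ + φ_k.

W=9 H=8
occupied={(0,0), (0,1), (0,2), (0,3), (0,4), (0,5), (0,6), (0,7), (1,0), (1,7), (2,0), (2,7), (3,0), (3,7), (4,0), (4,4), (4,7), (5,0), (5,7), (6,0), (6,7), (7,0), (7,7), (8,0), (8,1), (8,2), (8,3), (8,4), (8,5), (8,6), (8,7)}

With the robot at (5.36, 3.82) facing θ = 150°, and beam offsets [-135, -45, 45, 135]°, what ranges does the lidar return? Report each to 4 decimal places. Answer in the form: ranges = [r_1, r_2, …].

beam 1: φ=-135°, α=15°
  cosα=0.9659 sinα=0.2588 | (5,3) | tMaxX 0.6626 tMaxY 0.6955 | tΔX 1.0353 tΔY 3.8637
    t=0.6626 [x] (6,3)
    t=0.6955 [y] (6,4)
    t=1.6979 [x] (7,4)
    t=2.7331 [x] (8,4) — stop
  → r_1 = 2.7331
beam 2: φ=-45°, α=105°
  cosα=-0.2588 sinα=0.9659 | (5,3) | tMaxX 1.3909 tMaxY 0.1863 | tΔX 3.8637 tΔY 1.0353
    t=0.1863 [y] (5,4)
    t=1.2216 [y] (5,5)
    t=1.3909 [x] (4,5)
    t=2.2569 [y] (4,6)
    t=3.2922 [y] (4,7) — stop
  → r_2 = 3.2922
beam 3: φ=45°, α=195°
  cosα=-0.9659 sinα=-0.2588 | (5,3) | tMaxX 0.3727 tMaxY 3.1682 | tΔX 1.0353 tΔY 3.8637
    t=0.3727 [x] (4,3)
    t=1.4080 [x] (3,3)
    t=2.4433 [x] (2,3)
    t=3.1682 [y] (2,2)
    t=3.4785 [x] (1,2)
    t=4.5138 [x] (0,2) — stop
  → r_3 = 4.5138
beam 4: φ=135°, α=285°
  cosα=0.2588 sinα=-0.9659 | (5,3) | tMaxX 2.4728 tMaxY 0.8489 | tΔX 3.8637 tΔY 1.0353
    t=0.8489 [y] (5,2)
    t=1.8842 [y] (5,1)
    t=2.4728 [x] (6,1)
    t=2.9195 [y] (6,0) — stop
  → r_4 = 2.9195

ranges = [2.7331, 3.2922, 4.5138, 2.9195]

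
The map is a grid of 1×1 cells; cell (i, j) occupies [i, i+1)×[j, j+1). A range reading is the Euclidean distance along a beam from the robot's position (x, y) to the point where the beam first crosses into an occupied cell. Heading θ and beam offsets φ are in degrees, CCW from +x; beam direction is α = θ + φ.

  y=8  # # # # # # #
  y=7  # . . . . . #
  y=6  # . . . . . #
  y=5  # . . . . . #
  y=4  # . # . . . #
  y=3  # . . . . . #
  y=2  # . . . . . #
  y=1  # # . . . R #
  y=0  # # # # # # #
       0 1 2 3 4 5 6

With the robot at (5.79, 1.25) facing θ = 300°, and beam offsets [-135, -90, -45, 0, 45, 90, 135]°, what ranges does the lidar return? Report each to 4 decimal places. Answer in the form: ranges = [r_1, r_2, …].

beam 1: φ=-135°, α=165°
  d=(-0.9659,0.2588)  start (5,1)  tX=0.8179 tY=2.8978  stride 1/|dx|=1.0353 1/|dy|=3.8637
    cross x-line → (4,1), t=0.8179
    cross x-line → (3,1), t=1.8531
    cross x-line → (2,1), t=2.8884
    cross y-line → (2,2), t=2.8978
    cross x-line → (1,2), t=3.9237
    cross x-line → (0,2), t=4.9590 (wall)
  → r_1 = 4.9590
beam 2: φ=-90°, α=210°
  d=(-0.8660,-0.5000)  start (5,1)  tX=0.9122 tY=0.5000  stride 1/|dx|=1.1547 1/|dy|=2.0000
    cross y-line → (5,0), t=0.5000 (wall)
  → r_2 = 0.5000
beam 3: φ=-45°, α=255°
  d=(-0.2588,-0.9659)  start (5,1)  tX=3.0523 tY=0.2588  stride 1/|dx|=3.8637 1/|dy|=1.0353
    cross y-line → (5,0), t=0.2588 (wall)
  → r_3 = 0.2588
beam 4: φ=0°, α=300°
  d=(0.5000,-0.8660)  start (5,1)  tX=0.4200 tY=0.2887  stride 1/|dx|=2.0000 1/|dy|=1.1547
    cross y-line → (5,0), t=0.2887 (wall)
  → r_4 = 0.2887
beam 5: φ=45°, α=345°
  d=(0.9659,-0.2588)  start (5,1)  tX=0.2174 tY=0.9659  stride 1/|dx|=1.0353 1/|dy|=3.8637
    cross x-line → (6,1), t=0.2174 (wall)
  → r_5 = 0.2174
beam 6: φ=90°, α=30°
  d=(0.8660,0.5000)  start (5,1)  tX=0.2425 tY=1.5000  stride 1/|dx|=1.1547 1/|dy|=2.0000
    cross x-line → (6,1), t=0.2425 (wall)
  → r_6 = 0.2425
beam 7: φ=135°, α=75°
  d=(0.2588,0.9659)  start (5,1)  tX=0.8114 tY=0.7765  stride 1/|dx|=3.8637 1/|dy|=1.0353
    cross y-line → (5,2), t=0.7765
    cross x-line → (6,2), t=0.8114 (wall)
  → r_7 = 0.8114

ranges = [4.9590, 0.5000, 0.2588, 0.2887, 0.2174, 0.2425, 0.8114]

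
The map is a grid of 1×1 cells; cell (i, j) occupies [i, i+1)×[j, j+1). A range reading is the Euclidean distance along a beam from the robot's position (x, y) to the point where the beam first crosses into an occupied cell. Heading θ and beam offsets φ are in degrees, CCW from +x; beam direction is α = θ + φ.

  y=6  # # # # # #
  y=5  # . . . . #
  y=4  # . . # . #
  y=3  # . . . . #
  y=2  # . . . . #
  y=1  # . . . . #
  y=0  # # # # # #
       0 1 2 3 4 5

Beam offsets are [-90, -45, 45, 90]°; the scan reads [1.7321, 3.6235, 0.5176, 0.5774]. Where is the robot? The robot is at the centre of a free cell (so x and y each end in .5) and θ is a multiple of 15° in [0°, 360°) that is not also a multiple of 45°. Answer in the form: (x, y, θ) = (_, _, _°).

Enumerate (i+0.5, j+0.5, θ) over the 19 free cells and 16 admissible headings. For each, cast all 4 beams and compare to the given ranges.
  (4.5, 1.5, 255°): beam 1 = 3.6235 ≠ 1.7321 ✗
  (2.5, 1.5, 285°): beam 1 = 1.5529 ≠ 1.7321 ✗
  (4.5, 1.5, 120°): beam 1 = 0.5774 ≠ 1.7321 ✗
  …
  (2.5, 4.5, 300°): r_1=1.7321, r_2=3.6235, r_3=0.5176, r_4=0.5774 — all match ✓
No second candidate reproduces the full scan.

(x, y, θ) = (2.5, 4.5, 300°)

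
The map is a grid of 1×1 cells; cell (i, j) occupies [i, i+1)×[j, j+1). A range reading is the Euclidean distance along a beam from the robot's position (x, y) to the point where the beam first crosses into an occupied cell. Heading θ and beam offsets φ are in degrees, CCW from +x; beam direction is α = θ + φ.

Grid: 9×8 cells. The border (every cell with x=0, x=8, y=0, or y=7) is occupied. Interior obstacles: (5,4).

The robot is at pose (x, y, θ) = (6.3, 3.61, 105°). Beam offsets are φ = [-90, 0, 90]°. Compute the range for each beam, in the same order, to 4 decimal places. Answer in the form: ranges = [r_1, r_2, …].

beam 1: φ=-90°, α=15°
  d=(0.9659,0.2588)  start (6,3)  tX=0.7247 tY=1.5068  stride 1/|dx|=1.0353 1/|dy|=3.8637
    cross x-line → (7,3), t=0.7247
    cross y-line → (7,4), t=1.5068
    cross x-line → (8,4), t=1.7600 (wall)
  → r_1 = 1.7600
beam 2: φ=0°, α=105°
  d=(-0.2588,0.9659)  start (6,3)  tX=1.1591 tY=0.4038  stride 1/|dx|=3.8637 1/|dy|=1.0353
    cross y-line → (6,4), t=0.4038
    cross x-line → (5,4), t=1.1591 (wall)
  → r_2 = 1.1591
beam 3: φ=90°, α=195°
  d=(-0.9659,-0.2588)  start (6,3)  tX=0.3106 tY=2.3569  stride 1/|dx|=1.0353 1/|dy|=3.8637
    cross x-line → (5,3), t=0.3106
    cross x-line → (4,3), t=1.3459
    cross y-line → (4,2), t=2.3569
    cross x-line → (3,2), t=2.3811
    cross x-line → (2,2), t=3.4164
    cross x-line → (1,2), t=4.4517
    cross x-line → (0,2), t=5.4870 (wall)
  → r_3 = 5.4870

ranges = [1.7600, 1.1591, 5.4870]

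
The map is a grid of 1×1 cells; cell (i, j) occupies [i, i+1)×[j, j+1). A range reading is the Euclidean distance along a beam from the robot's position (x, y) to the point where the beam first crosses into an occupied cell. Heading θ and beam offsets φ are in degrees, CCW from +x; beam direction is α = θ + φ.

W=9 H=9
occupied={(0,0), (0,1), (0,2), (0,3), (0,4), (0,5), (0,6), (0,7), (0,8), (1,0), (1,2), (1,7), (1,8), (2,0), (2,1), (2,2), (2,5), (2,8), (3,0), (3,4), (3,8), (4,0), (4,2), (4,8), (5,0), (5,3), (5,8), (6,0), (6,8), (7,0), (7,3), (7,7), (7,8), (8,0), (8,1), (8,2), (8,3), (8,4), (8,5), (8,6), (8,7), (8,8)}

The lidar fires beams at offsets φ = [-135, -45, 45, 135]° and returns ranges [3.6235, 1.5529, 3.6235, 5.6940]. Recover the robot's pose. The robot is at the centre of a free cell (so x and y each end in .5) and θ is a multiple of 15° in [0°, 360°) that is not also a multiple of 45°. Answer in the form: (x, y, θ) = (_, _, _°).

(x, y, θ) = (6.5, 4.5, 60°)

Enumerate (i+0.5, j+0.5, θ) over the 39 free cells and 16 admissible headings. For each, cast all 4 beams and compare to the given ranges.
  (3.5, 3.5, 240°): beam 1 = 0.5176 ≠ 3.6235 ✗
  (1.5, 4.5, 75°): beam 1 = 1.7321 ≠ 3.6235 ✗
  (3.5, 5.5, 330°): beam 1 = 0.5176 ≠ 3.6235 ✗
  (6.5, 3.5, 300°): beam 1 = 0.5176 ≠ 3.6235 ✗
  …
  (6.5, 4.5, 60°): r_1=3.6235, r_2=1.5529, r_3=3.6235, r_4=5.6940 — all match ✓
Unique over the lattice → pose = (6.5, 4.5, 60°).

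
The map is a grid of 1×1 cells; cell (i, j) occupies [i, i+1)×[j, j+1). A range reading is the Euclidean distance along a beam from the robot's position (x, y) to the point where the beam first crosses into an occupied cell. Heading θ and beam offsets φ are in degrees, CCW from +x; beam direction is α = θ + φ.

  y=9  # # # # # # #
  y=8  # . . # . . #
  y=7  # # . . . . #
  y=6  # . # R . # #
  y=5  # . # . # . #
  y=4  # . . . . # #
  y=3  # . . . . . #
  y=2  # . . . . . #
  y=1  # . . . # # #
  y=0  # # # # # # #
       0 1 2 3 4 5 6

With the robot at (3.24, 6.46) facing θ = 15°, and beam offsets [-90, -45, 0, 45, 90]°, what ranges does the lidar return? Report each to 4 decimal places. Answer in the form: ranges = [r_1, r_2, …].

ranges = [4.6173, 0.9200, 1.8221, 2.9329, 2.6296]

beam 1: φ=-90°, α=285°
  d=(0.2588,-0.9659)  start (3,6)  tX=2.9364 tY=0.4762  stride 1/|dx|=3.8637 1/|dy|=1.0353
    cross y-line → (3,5), t=0.4762
    cross y-line → (3,4), t=1.5115
    cross y-line → (3,3), t=2.5468
    cross x-line → (4,3), t=2.9364
    cross y-line → (4,2), t=3.5821
    cross y-line → (4,1), t=4.6173 (wall)
  → r_1 = 4.6173
beam 2: φ=-45°, α=330°
  d=(0.8660,-0.5000)  start (3,6)  tX=0.8776 tY=0.9200  stride 1/|dx|=1.1547 1/|dy|=2.0000
    cross x-line → (4,6), t=0.8776
    cross y-line → (4,5), t=0.9200 (wall)
  → r_2 = 0.9200
beam 3: φ=0°, α=15°
  d=(0.9659,0.2588)  start (3,6)  tX=0.7868 tY=2.0864  stride 1/|dx|=1.0353 1/|dy|=3.8637
    cross x-line → (4,6), t=0.7868
    cross x-line → (5,6), t=1.8221 (wall)
  → r_3 = 1.8221
beam 4: φ=45°, α=60°
  d=(0.5000,0.8660)  start (3,6)  tX=1.5200 tY=0.6235  stride 1/|dx|=2.0000 1/|dy|=1.1547
    cross y-line → (3,7), t=0.6235
    cross x-line → (4,7), t=1.5200
    cross y-line → (4,8), t=1.7782
    cross y-line → (4,9), t=2.9329 (wall)
  → r_4 = 2.9329
beam 5: φ=90°, α=105°
  d=(-0.2588,0.9659)  start (3,6)  tX=0.9273 tY=0.5590  stride 1/|dx|=3.8637 1/|dy|=1.0353
    cross y-line → (3,7), t=0.5590
    cross x-line → (2,7), t=0.9273
    cross y-line → (2,8), t=1.5943
    cross y-line → (2,9), t=2.6296 (wall)
  → r_5 = 2.6296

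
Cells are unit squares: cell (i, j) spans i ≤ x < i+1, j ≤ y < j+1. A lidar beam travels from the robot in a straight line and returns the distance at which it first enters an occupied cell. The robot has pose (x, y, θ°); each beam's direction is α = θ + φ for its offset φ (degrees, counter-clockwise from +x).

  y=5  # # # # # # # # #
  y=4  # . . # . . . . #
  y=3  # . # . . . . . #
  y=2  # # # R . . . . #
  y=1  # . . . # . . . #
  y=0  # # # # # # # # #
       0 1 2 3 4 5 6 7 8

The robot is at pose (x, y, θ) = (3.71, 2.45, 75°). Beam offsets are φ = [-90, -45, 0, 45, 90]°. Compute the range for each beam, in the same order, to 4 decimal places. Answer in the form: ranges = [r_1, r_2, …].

beam 1: φ=-90°, α=345°
  d=(0.9659,-0.2588)  start (3,2)  tX=0.3002 tY=1.7387  stride 1/|dx|=1.0353 1/|dy|=3.8637
    cross x-line → (4,2), t=0.3002
    cross x-line → (5,2), t=1.3355
    cross y-line → (5,1), t=1.7387
    cross x-line → (6,1), t=2.3708
    cross x-line → (7,1), t=3.4061
    cross x-line → (8,1), t=4.4413 (wall)
  → r_1 = 4.4413
beam 2: φ=-45°, α=30°
  d=(0.8660,0.5000)  start (3,2)  tX=0.3349 tY=1.1000  stride 1/|dx|=1.1547 1/|dy|=2.0000
    cross x-line → (4,2), t=0.3349
    cross y-line → (4,3), t=1.1000
    cross x-line → (5,3), t=1.4896
    cross x-line → (6,3), t=2.6443
    cross y-line → (6,4), t=3.1000
    cross x-line → (7,4), t=3.7990
    cross x-line → (8,4), t=4.9537 (wall)
  → r_2 = 4.9537
beam 3: φ=0°, α=75°
  d=(0.2588,0.9659)  start (3,2)  tX=1.1205 tY=0.5694  stride 1/|dx|=3.8637 1/|dy|=1.0353
    cross y-line → (3,3), t=0.5694
    cross x-line → (4,3), t=1.1205
    cross y-line → (4,4), t=1.6047
    cross y-line → (4,5), t=2.6400 (wall)
  → r_3 = 2.6400
beam 4: φ=45°, α=120°
  d=(-0.5000,0.8660)  start (3,2)  tX=1.4200 tY=0.6351  stride 1/|dx|=2.0000 1/|dy|=1.1547
    cross y-line → (3,3), t=0.6351
    cross x-line → (2,3), t=1.4200 (wall)
  → r_4 = 1.4200
beam 5: φ=90°, α=165°
  d=(-0.9659,0.2588)  start (3,2)  tX=0.7350 tY=2.1250  stride 1/|dx|=1.0353 1/|dy|=3.8637
    cross x-line → (2,2), t=0.7350 (wall)
  → r_5 = 0.7350

ranges = [4.4413, 4.9537, 2.6400, 1.4200, 0.7350]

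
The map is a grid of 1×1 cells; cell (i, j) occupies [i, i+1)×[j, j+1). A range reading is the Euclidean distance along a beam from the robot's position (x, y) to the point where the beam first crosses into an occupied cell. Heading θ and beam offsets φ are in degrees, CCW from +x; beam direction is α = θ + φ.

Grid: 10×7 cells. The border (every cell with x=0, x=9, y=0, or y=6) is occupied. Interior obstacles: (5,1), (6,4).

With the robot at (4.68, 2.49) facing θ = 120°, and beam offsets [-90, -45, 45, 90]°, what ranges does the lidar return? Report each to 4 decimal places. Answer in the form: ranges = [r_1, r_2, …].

ranges = [4.9883, 3.6338, 3.8098, 2.9800]

beam 1: φ=-90°, α=30°
  d=(0.8660,0.5000)  start (4,2)  tX=0.3695 tY=1.0200  stride 1/|dx|=1.1547 1/|dy|=2.0000
    cross x-line → (5,2), t=0.3695
    cross y-line → (5,3), t=1.0200
    cross x-line → (6,3), t=1.5242
    cross x-line → (7,3), t=2.6789
    cross y-line → (7,4), t=3.0200
    cross x-line → (8,4), t=3.8336
    cross x-line → (9,4), t=4.9883 (wall)
  → r_1 = 4.9883
beam 2: φ=-45°, α=75°
  d=(0.2588,0.9659)  start (4,2)  tX=1.2364 tY=0.5280  stride 1/|dx|=3.8637 1/|dy|=1.0353
    cross y-line → (4,3), t=0.5280
    cross x-line → (5,3), t=1.2364
    cross y-line → (5,4), t=1.5633
    cross y-line → (5,5), t=2.5985
    cross y-line → (5,6), t=3.6338 (wall)
  → r_2 = 3.6338
beam 3: φ=45°, α=165°
  d=(-0.9659,0.2588)  start (4,2)  tX=0.7040 tY=1.9705  stride 1/|dx|=1.0353 1/|dy|=3.8637
    cross x-line → (3,2), t=0.7040
    cross x-line → (2,2), t=1.7393
    cross y-line → (2,3), t=1.9705
    cross x-line → (1,3), t=2.7745
    cross x-line → (0,3), t=3.8098 (wall)
  → r_3 = 3.8098
beam 4: φ=90°, α=210°
  d=(-0.8660,-0.5000)  start (4,2)  tX=0.7852 tY=0.9800  stride 1/|dx|=1.1547 1/|dy|=2.0000
    cross x-line → (3,2), t=0.7852
    cross y-line → (3,1), t=0.9800
    cross x-line → (2,1), t=1.9399
    cross y-line → (2,0), t=2.9800 (wall)
  → r_4 = 2.9800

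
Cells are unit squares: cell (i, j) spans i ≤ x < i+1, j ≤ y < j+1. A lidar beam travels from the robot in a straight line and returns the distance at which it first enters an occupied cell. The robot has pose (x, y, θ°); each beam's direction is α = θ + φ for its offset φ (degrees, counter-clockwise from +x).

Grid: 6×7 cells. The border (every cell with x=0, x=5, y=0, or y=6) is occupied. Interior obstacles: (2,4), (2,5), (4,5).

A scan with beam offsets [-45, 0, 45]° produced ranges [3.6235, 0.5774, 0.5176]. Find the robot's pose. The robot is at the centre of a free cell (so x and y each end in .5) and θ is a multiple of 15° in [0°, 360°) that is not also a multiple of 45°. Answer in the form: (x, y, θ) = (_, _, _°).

The pose lattice has 17·16 = 272 candidates. Test each by forward raycasting.
  (3.5, 5.5, 60°): beam 1 = 0.5176 ≠ 3.6235 ✗
  (2.5, 3.5, 30°): beam 1 = 2.5882 ≠ 3.6235 ✗
  (4.5, 3.5, 195°): beam 1 = 1.7321 ≠ 3.6235 ✗
  (3.5, 2.5, 75°): beam 1 = 1.7321 ≠ 3.6235 ✗
  …
  (1.5, 4.5, 330°): r_1=3.6235, r_2=0.5774, r_3=0.5176 — all match ✓
Unique over the lattice → pose = (1.5, 4.5, 330°).

(x, y, θ) = (1.5, 4.5, 330°)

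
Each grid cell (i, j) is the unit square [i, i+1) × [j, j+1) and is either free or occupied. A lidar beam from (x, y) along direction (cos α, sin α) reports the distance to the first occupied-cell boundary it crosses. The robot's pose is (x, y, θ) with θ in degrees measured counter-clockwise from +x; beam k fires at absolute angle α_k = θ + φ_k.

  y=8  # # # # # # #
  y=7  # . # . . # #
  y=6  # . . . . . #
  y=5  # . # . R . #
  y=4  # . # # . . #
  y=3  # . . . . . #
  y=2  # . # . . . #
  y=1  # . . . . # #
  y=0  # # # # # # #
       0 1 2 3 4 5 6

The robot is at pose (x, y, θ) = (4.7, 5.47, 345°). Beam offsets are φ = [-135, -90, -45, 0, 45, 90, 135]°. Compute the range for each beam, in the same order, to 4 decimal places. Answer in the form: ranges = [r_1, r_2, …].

ranges = [0.9400, 4.6277, 2.6000, 1.3459, 1.5011, 1.5840, 2.9214]

beam 1: φ=-135°, α=210°
  dir = (cos 210°, sin 210°) = (-0.8660, -0.5000); from cell (4,5)
  next x-line at t=0.8083, next y-line at t=0.9400; Δt_x=1.1547, Δt_y=2.0000
    x: enter (3,5) at t=0.8083
    y: enter (3,4) at t=0.9400 ← occupied
  → r_1 = 0.9400
beam 2: φ=-90°, α=255°
  dir = (cos 255°, sin 255°) = (-0.2588, -0.9659); from cell (4,5)
  next x-line at t=2.7046, next y-line at t=0.4866; Δt_x=3.8637, Δt_y=1.0353
    y: enter (4,4) at t=0.4866
    y: enter (4,3) at t=1.5219
    y: enter (4,2) at t=2.5571
    x: enter (3,2) at t=2.7046
    y: enter (3,1) at t=3.5924
    y: enter (3,0) at t=4.6277 ← occupied
  → r_2 = 4.6277
beam 3: φ=-45°, α=300°
  dir = (cos 300°, sin 300°) = (0.5000, -0.8660); from cell (4,5)
  next x-line at t=0.6000, next y-line at t=0.5427; Δt_x=2.0000, Δt_y=1.1547
    y: enter (4,4) at t=0.5427
    x: enter (5,4) at t=0.6000
    y: enter (5,3) at t=1.6974
    x: enter (6,3) at t=2.6000 ← occupied
  → r_3 = 2.6000
beam 4: φ=0°, α=345°
  dir = (cos 345°, sin 345°) = (0.9659, -0.2588); from cell (4,5)
  next x-line at t=0.3106, next y-line at t=1.8159; Δt_x=1.0353, Δt_y=3.8637
    x: enter (5,5) at t=0.3106
    x: enter (6,5) at t=1.3459 ← occupied
  → r_4 = 1.3459
beam 5: φ=45°, α=30°
  dir = (cos 30°, sin 30°) = (0.8660, 0.5000); from cell (4,5)
  next x-line at t=0.3464, next y-line at t=1.0600; Δt_x=1.1547, Δt_y=2.0000
    x: enter (5,5) at t=0.3464
    y: enter (5,6) at t=1.0600
    x: enter (6,6) at t=1.5011 ← occupied
  → r_5 = 1.5011
beam 6: φ=90°, α=75°
  dir = (cos 75°, sin 75°) = (0.2588, 0.9659); from cell (4,5)
  next x-line at t=1.1591, next y-line at t=0.5487; Δt_x=3.8637, Δt_y=1.0353
    y: enter (4,6) at t=0.5487
    x: enter (5,6) at t=1.1591
    y: enter (5,7) at t=1.5840 ← occupied
  → r_6 = 1.5840
beam 7: φ=135°, α=120°
  dir = (cos 120°, sin 120°) = (-0.5000, 0.8660); from cell (4,5)
  next x-line at t=1.4000, next y-line at t=0.6120; Δt_x=2.0000, Δt_y=1.1547
    y: enter (4,6) at t=0.6120
    x: enter (3,6) at t=1.4000
    y: enter (3,7) at t=1.7667
    y: enter (3,8) at t=2.9214 ← occupied
  → r_7 = 2.9214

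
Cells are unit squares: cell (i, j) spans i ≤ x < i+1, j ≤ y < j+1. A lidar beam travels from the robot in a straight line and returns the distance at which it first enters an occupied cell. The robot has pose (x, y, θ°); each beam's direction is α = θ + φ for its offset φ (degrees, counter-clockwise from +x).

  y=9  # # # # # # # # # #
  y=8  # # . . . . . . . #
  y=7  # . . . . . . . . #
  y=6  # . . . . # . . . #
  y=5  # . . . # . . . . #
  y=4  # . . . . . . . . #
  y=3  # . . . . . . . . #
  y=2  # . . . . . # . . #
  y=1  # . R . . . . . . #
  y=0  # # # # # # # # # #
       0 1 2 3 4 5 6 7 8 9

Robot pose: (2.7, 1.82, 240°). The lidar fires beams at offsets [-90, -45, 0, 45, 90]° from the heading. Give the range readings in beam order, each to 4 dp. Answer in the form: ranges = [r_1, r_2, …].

ranges = [1.9630, 1.7600, 0.9469, 0.8489, 1.6400]

beam 1: φ=-90°, α=150°
  dir = (cos 150°, sin 150°) = (-0.8660, 0.5000); from cell (2,1)
  next x-line at t=0.8083, next y-line at t=0.3600; Δt_x=1.1547, Δt_y=2.0000
    y: enter (2,2) at t=0.3600
    x: enter (1,2) at t=0.8083
    x: enter (0,2) at t=1.9630 ← occupied
  → r_1 = 1.9630
beam 2: φ=-45°, α=195°
  dir = (cos 195°, sin 195°) = (-0.9659, -0.2588); from cell (2,1)
  next x-line at t=0.7247, next y-line at t=3.1682; Δt_x=1.0353, Δt_y=3.8637
    x: enter (1,1) at t=0.7247
    x: enter (0,1) at t=1.7600 ← occupied
  → r_2 = 1.7600
beam 3: φ=0°, α=240°
  dir = (cos 240°, sin 240°) = (-0.5000, -0.8660); from cell (2,1)
  next x-line at t=1.4000, next y-line at t=0.9469; Δt_x=2.0000, Δt_y=1.1547
    y: enter (2,0) at t=0.9469 ← occupied
  → r_3 = 0.9469
beam 4: φ=45°, α=285°
  dir = (cos 285°, sin 285°) = (0.2588, -0.9659); from cell (2,1)
  next x-line at t=1.1591, next y-line at t=0.8489; Δt_x=3.8637, Δt_y=1.0353
    y: enter (2,0) at t=0.8489 ← occupied
  → r_4 = 0.8489
beam 5: φ=90°, α=330°
  dir = (cos 330°, sin 330°) = (0.8660, -0.5000); from cell (2,1)
  next x-line at t=0.3464, next y-line at t=1.6400; Δt_x=1.1547, Δt_y=2.0000
    x: enter (3,1) at t=0.3464
    x: enter (4,1) at t=1.5011
    y: enter (4,0) at t=1.6400 ← occupied
  → r_5 = 1.6400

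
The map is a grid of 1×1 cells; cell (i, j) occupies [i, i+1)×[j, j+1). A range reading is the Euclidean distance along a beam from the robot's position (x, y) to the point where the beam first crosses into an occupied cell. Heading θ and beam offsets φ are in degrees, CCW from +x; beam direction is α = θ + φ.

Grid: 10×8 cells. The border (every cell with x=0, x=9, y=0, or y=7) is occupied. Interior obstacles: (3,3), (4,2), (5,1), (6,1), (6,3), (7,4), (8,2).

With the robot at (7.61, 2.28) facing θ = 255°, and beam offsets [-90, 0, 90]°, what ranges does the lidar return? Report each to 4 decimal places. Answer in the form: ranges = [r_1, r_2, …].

ranges = [2.7021, 1.3252, 0.4038]

beam 1: φ=-90°, α=165°
  direction (-0.9659, 0.2588); cell (7,2); t to first gridline: x 0.6315, y 2.7819 (then +1.0353 / +3.8637)
    (6,2) via x @ 0.6315
    (5,2) via x @ 1.6668
    (4,2) via x @ 2.7021  # hit
  → r_1 = 2.7021
beam 2: φ=0°, α=255°
  direction (-0.2588, -0.9659); cell (7,2); t to first gridline: x 2.3569, y 0.2899 (then +3.8637 / +1.0353)
    (7,1) via y @ 0.2899
    (7,0) via y @ 1.3252  # hit
  → r_2 = 1.3252
beam 3: φ=90°, α=345°
  direction (0.9659, -0.2588); cell (7,2); t to first gridline: x 0.4038, y 1.0818 (then +1.0353 / +3.8637)
    (8,2) via x @ 0.4038  # hit
  → r_3 = 0.4038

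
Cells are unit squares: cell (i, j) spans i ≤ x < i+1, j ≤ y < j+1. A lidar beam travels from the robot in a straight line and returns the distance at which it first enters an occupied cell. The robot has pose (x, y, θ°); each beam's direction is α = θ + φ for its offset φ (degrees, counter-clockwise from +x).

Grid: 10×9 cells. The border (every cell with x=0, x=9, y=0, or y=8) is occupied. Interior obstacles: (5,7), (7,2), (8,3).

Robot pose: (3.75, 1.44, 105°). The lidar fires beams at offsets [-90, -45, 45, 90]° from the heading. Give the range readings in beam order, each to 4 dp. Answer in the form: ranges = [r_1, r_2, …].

ranges = [3.3646, 7.5748, 3.1754, 1.7000]

beam 1: φ=-90°, α=15°
  direction (0.9659, 0.2588); cell (3,1); t to first gridline: x 0.2588, y 2.1637 (then +1.0353 / +3.8637)
    (4,1) via x @ 0.2588
    (5,1) via x @ 1.2941
    (5,2) via y @ 2.1637
    (6,2) via x @ 2.3294
    (7,2) via x @ 3.3646  # hit
  → r_1 = 3.3646
beam 2: φ=-45°, α=60°
  direction (0.5000, 0.8660); cell (3,1); t to first gridline: x 0.5000, y 0.6466 (then +2.0000 / +1.1547)
    (4,1) via x @ 0.5000
    (4,2) via y @ 0.6466
    (4,3) via y @ 1.8013
    (5,3) via x @ 2.5000
    (5,4) via y @ 2.9560
    (5,5) via y @ 4.1107
    (6,5) via x @ 4.5000
    (6,6) via y @ 5.2654
    (6,7) via y @ 6.4201
    (7,7) via x @ 6.5000
    (7,8) via y @ 7.5748  # hit
  → r_2 = 7.5748
beam 3: φ=45°, α=150°
  direction (-0.8660, 0.5000); cell (3,1); t to first gridline: x 0.8660, y 1.1200 (then +1.1547 / +2.0000)
    (2,1) via x @ 0.8660
    (2,2) via y @ 1.1200
    (1,2) via x @ 2.0207
    (1,3) via y @ 3.1200
    (0,3) via x @ 3.1754  # hit
  → r_3 = 3.1754
beam 4: φ=90°, α=195°
  direction (-0.9659, -0.2588); cell (3,1); t to first gridline: x 0.7765, y 1.7000 (then +1.0353 / +3.8637)
    (2,1) via x @ 0.7765
    (2,0) via y @ 1.7000  # hit
  → r_4 = 1.7000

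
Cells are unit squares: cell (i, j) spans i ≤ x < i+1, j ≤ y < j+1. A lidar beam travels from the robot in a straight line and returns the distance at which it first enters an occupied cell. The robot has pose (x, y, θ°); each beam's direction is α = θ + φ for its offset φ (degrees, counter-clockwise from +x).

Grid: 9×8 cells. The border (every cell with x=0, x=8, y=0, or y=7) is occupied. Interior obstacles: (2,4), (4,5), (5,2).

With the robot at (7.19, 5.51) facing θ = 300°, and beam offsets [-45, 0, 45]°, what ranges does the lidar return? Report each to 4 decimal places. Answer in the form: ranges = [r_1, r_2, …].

beam 1: φ=-45°, α=255°
  direction (-0.2588, -0.9659); cell (7,5); t to first gridline: x 0.7341, y 0.5280 (then +3.8637 / +1.0353)
    (7,4) via y @ 0.5280
    (6,4) via x @ 0.7341
    (6,3) via y @ 1.5633
    (6,2) via y @ 2.5985
    (6,1) via y @ 3.6338
    (5,1) via x @ 4.5978
    (5,0) via y @ 4.6691  # hit
  → r_1 = 4.6691
beam 2: φ=0°, α=300°
  direction (0.5000, -0.8660); cell (7,5); t to first gridline: x 1.6200, y 0.5889 (then +2.0000 / +1.1547)
    (7,4) via y @ 0.5889
    (8,4) via x @ 1.6200  # hit
  → r_2 = 1.6200
beam 3: φ=45°, α=345°
  direction (0.9659, -0.2588); cell (7,5); t to first gridline: x 0.8386, y 1.9705 (then +1.0353 / +3.8637)
    (8,5) via x @ 0.8386  # hit
  → r_3 = 0.8386

ranges = [4.6691, 1.6200, 0.8386]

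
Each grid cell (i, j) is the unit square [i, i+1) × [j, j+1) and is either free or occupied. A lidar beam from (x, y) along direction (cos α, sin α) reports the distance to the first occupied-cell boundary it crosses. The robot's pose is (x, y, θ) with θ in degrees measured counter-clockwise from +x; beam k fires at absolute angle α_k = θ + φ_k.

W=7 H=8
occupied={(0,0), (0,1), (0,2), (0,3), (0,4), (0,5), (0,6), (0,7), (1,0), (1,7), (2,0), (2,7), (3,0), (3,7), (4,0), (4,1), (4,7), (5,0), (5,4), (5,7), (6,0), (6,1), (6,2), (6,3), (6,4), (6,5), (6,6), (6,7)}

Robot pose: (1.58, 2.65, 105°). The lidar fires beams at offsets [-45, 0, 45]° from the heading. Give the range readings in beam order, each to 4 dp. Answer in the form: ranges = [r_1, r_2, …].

beam 1: φ=-45°, α=60°
  dir = (cos 60°, sin 60°) = (0.5000, 0.8660); from cell (1,2)
  next x-line at t=0.8400, next y-line at t=0.4041; Δt_x=2.0000, Δt_y=1.1547
    y: enter (1,3) at t=0.4041
    x: enter (2,3) at t=0.8400
    y: enter (2,4) at t=1.5588
    y: enter (2,5) at t=2.7135
    x: enter (3,5) at t=2.8400
    y: enter (3,6) at t=3.8682
    x: enter (4,6) at t=4.8400
    y: enter (4,7) at t=5.0229 ← occupied
  → r_1 = 5.0229
beam 2: φ=0°, α=105°
  dir = (cos 105°, sin 105°) = (-0.2588, 0.9659); from cell (1,2)
  next x-line at t=2.2409, next y-line at t=0.3623; Δt_x=3.8637, Δt_y=1.0353
    y: enter (1,3) at t=0.3623
    y: enter (1,4) at t=1.3976
    x: enter (0,4) at t=2.2409 ← occupied
  → r_2 = 2.2409
beam 3: φ=45°, α=150°
  dir = (cos 150°, sin 150°) = (-0.8660, 0.5000); from cell (1,2)
  next x-line at t=0.6697, next y-line at t=0.7000; Δt_x=1.1547, Δt_y=2.0000
    x: enter (0,2) at t=0.6697 ← occupied
  → r_3 = 0.6697

ranges = [5.0229, 2.2409, 0.6697]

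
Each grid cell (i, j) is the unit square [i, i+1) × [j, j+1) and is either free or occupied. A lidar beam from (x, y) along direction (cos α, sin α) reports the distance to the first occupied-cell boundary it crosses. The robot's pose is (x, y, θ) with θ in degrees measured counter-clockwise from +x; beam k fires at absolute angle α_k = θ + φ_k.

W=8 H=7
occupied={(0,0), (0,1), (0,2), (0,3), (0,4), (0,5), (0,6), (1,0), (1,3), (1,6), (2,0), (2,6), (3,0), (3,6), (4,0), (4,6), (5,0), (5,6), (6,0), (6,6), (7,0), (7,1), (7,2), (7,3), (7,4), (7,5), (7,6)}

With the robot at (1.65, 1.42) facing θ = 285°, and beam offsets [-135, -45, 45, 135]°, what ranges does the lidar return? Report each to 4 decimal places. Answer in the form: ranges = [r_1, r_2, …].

ranges = [0.7506, 0.4850, 0.8400, 5.2885]

beam 1: φ=-135°, α=150°
  d=(-0.8660,0.5000)  start (1,1)  tX=0.7506 tY=1.1600  stride 1/|dx|=1.1547 1/|dy|=2.0000
    cross x-line → (0,1), t=0.7506 (wall)
  → r_1 = 0.7506
beam 2: φ=-45°, α=240°
  d=(-0.5000,-0.8660)  start (1,1)  tX=1.3000 tY=0.4850  stride 1/|dx|=2.0000 1/|dy|=1.1547
    cross y-line → (1,0), t=0.4850 (wall)
  → r_2 = 0.4850
beam 3: φ=45°, α=330°
  d=(0.8660,-0.5000)  start (1,1)  tX=0.4041 tY=0.8400  stride 1/|dx|=1.1547 1/|dy|=2.0000
    cross x-line → (2,1), t=0.4041
    cross y-line → (2,0), t=0.8400 (wall)
  → r_3 = 0.8400
beam 4: φ=135°, α=60°
  d=(0.5000,0.8660)  start (1,1)  tX=0.7000 tY=0.6697  stride 1/|dx|=2.0000 1/|dy|=1.1547
    cross y-line → (1,2), t=0.6697
    cross x-line → (2,2), t=0.7000
    cross y-line → (2,3), t=1.8244
    cross x-line → (3,3), t=2.7000
    cross y-line → (3,4), t=2.9791
    cross y-line → (3,5), t=4.1338
    cross x-line → (4,5), t=4.7000
    cross y-line → (4,6), t=5.2885 (wall)
  → r_4 = 5.2885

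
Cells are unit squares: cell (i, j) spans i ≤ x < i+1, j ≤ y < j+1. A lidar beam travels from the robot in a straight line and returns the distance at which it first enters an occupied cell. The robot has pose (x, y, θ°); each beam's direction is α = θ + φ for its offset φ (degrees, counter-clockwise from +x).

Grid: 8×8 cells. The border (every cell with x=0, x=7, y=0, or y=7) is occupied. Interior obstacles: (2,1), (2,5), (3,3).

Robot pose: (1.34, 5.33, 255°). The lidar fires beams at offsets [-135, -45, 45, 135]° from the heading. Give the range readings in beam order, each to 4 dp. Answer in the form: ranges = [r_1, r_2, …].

ranges = [0.6800, 0.3926, 4.9999, 0.7621]

beam 1: φ=-135°, α=120°
  d=(-0.5000,0.8660)  start (1,5)  tX=0.6800 tY=0.7736  stride 1/|dx|=2.0000 1/|dy|=1.1547
    cross x-line → (0,5), t=0.6800 (wall)
  → r_1 = 0.6800
beam 2: φ=-45°, α=210°
  d=(-0.8660,-0.5000)  start (1,5)  tX=0.3926 tY=0.6600  stride 1/|dx|=1.1547 1/|dy|=2.0000
    cross x-line → (0,5), t=0.3926 (wall)
  → r_2 = 0.3926
beam 3: φ=45°, α=300°
  d=(0.5000,-0.8660)  start (1,5)  tX=1.3200 tY=0.3811  stride 1/|dx|=2.0000 1/|dy|=1.1547
    cross y-line → (1,4), t=0.3811
    cross x-line → (2,4), t=1.3200
    cross y-line → (2,3), t=1.5358
    cross y-line → (2,2), t=2.6905
    cross x-line → (3,2), t=3.3200
    cross y-line → (3,1), t=3.8452
    cross y-line → (3,0), t=4.9999 (wall)
  → r_3 = 4.9999
beam 4: φ=135°, α=30°
  d=(0.8660,0.5000)  start (1,5)  tX=0.7621 tY=1.3400  stride 1/|dx|=1.1547 1/|dy|=2.0000
    cross x-line → (2,5), t=0.7621 (wall)
  → r_4 = 0.7621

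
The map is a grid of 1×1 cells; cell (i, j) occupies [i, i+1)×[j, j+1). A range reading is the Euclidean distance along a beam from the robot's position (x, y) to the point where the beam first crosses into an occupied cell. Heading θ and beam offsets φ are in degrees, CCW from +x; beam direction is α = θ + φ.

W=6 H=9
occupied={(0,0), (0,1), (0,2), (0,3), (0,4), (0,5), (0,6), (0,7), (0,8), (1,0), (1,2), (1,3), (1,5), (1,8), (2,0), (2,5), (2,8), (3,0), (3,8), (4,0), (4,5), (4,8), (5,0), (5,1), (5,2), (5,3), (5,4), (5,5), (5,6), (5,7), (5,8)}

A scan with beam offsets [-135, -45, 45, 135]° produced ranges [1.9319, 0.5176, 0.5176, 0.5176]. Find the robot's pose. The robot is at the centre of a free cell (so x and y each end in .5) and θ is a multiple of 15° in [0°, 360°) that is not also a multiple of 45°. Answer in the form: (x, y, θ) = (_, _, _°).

Enumerate (i+0.5, j+0.5, θ) over the 23 free cells and 16 admissible headings. For each, cast all 4 beams and compare to the given ranges.
  (3.5, 2.5, 165°): beam 1 = 1.7321 ≠ 1.9319 ✗
  (2.5, 7.5, 120°): beam 1 = 2.5882 ≠ 1.9319 ✗
  (2.5, 7.5, 285°): beam 1 = 1.0000 ≠ 1.9319 ✗
  (3.5, 7.5, 150°): beam 1 = 1.5529 ≠ 1.9319 ✗
  …
  (1.5, 1.5, 120°): r_1=1.9319, r_2=0.5176, r_3=0.5176, r_4=0.5176 — all match ✓
Only this pose fits every beam.

(x, y, θ) = (1.5, 1.5, 120°)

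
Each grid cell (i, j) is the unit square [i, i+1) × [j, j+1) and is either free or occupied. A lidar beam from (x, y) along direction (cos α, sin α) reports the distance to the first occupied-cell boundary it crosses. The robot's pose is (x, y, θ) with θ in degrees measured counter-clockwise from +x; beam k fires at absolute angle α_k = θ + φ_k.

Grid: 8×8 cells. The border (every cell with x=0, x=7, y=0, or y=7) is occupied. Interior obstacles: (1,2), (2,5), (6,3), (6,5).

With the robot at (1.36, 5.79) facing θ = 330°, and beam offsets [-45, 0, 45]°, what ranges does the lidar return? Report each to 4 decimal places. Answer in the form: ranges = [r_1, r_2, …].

ranges = [4.9590, 0.7390, 0.6626]

beam 1: φ=-45°, α=285°
  d=(0.2588,-0.9659)  start (1,5)  tX=2.4728 tY=0.8179  stride 1/|dx|=3.8637 1/|dy|=1.0353
    cross y-line → (1,4), t=0.8179
    cross y-line → (1,3), t=1.8531
    cross x-line → (2,3), t=2.4728
    cross y-line → (2,2), t=2.8884
    cross y-line → (2,1), t=3.9237
    cross y-line → (2,0), t=4.9590 (wall)
  → r_1 = 4.9590
beam 2: φ=0°, α=330°
  d=(0.8660,-0.5000)  start (1,5)  tX=0.7390 tY=1.5800  stride 1/|dx|=1.1547 1/|dy|=2.0000
    cross x-line → (2,5), t=0.7390 (wall)
  → r_2 = 0.7390
beam 3: φ=45°, α=15°
  d=(0.9659,0.2588)  start (1,5)  tX=0.6626 tY=0.8114  stride 1/|dx|=1.0353 1/|dy|=3.8637
    cross x-line → (2,5), t=0.6626 (wall)
  → r_3 = 0.6626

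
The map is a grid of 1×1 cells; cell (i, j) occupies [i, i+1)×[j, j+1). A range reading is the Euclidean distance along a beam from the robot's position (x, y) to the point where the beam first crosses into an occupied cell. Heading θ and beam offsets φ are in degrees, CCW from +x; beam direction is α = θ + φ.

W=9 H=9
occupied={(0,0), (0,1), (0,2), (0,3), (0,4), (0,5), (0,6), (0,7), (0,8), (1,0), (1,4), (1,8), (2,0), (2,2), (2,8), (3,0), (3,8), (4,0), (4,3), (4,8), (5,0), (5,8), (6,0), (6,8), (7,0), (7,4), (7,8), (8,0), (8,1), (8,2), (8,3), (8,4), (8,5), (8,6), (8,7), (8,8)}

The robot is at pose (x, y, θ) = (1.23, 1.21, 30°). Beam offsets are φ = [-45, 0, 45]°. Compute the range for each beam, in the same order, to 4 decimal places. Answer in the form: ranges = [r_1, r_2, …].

beam 1: φ=-45°, α=345°
  cosα=0.9659 sinα=-0.2588 | (1,1) | tMaxX 0.7972 tMaxY 0.8114 | tΔX 1.0353 tΔY 3.8637
    t=0.7972 [x] (2,1)
    t=0.8114 [y] (2,0) — stop
  → r_1 = 0.8114
beam 2: φ=0°, α=30°
  cosα=0.8660 sinα=0.5000 | (1,1) | tMaxX 0.8891 tMaxY 1.5800 | tΔX 1.1547 tΔY 2.0000
    t=0.8891 [x] (2,1)
    t=1.5800 [y] (2,2) — stop
  → r_2 = 1.5800
beam 3: φ=45°, α=75°
  cosα=0.2588 sinα=0.9659 | (1,1) | tMaxX 2.9751 tMaxY 0.8179 | tΔX 3.8637 tΔY 1.0353
    t=0.8179 [y] (1,2)
    t=1.8531 [y] (1,3)
    t=2.8884 [y] (1,4) — stop
  → r_3 = 2.8884

ranges = [0.8114, 1.5800, 2.8884]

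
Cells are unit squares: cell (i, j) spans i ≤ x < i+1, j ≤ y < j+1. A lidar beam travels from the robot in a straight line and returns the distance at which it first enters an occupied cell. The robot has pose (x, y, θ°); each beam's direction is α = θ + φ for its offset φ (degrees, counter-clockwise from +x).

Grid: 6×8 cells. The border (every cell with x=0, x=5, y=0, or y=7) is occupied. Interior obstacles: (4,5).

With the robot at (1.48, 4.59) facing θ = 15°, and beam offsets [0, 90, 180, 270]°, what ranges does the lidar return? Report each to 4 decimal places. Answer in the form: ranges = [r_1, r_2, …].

ranges = [2.6089, 1.8546, 0.4969, 3.7166]

beam 1: φ=0°, α=15°
  cosα=0.9659 sinα=0.2588 | (1,4) | tMaxX 0.5383 tMaxY 1.5841 | tΔX 1.0353 tΔY 3.8637
    t=0.5383 [x] (2,4)
    t=1.5736 [x] (3,4)
    t=1.5841 [y] (3,5)
    t=2.6089 [x] (4,5) — stop
  → r_1 = 2.6089
beam 2: φ=90°, α=105°
  cosα=-0.2588 sinα=0.9659 | (1,4) | tMaxX 1.8546 tMaxY 0.4245 | tΔX 3.8637 tΔY 1.0353
    t=0.4245 [y] (1,5)
    t=1.4597 [y] (1,6)
    t=1.8546 [x] (0,6) — stop
  → r_2 = 1.8546
beam 3: φ=180°, α=195°
  cosα=-0.9659 sinα=-0.2588 | (1,4) | tMaxX 0.4969 tMaxY 2.2796 | tΔX 1.0353 tΔY 3.8637
    t=0.4969 [x] (0,4) — stop
  → r_3 = 0.4969
beam 4: φ=270°, α=285°
  cosα=0.2588 sinα=-0.9659 | (1,4) | tMaxX 2.0091 tMaxY 0.6108 | tΔX 3.8637 tΔY 1.0353
    t=0.6108 [y] (1,3)
    t=1.6461 [y] (1,2)
    t=2.0091 [x] (2,2)
    t=2.6814 [y] (2,1)
    t=3.7166 [y] (2,0) — stop
  → r_4 = 3.7166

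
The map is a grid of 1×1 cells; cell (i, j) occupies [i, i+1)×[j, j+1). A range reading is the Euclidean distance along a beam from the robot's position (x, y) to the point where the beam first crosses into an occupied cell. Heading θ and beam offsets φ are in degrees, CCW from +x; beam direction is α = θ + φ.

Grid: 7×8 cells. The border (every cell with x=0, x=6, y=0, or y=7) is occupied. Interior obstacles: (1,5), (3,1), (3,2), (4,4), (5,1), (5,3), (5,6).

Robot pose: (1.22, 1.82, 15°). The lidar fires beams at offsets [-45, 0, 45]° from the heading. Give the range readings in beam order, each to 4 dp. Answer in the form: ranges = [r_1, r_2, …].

ranges = [1.6400, 1.8428, 5.9813]

beam 1: φ=-45°, α=330°
  d=(0.8660,-0.5000)  start (1,1)  tX=0.9007 tY=1.6400  stride 1/|dx|=1.1547 1/|dy|=2.0000
    cross x-line → (2,1), t=0.9007
    cross y-line → (2,0), t=1.6400 (wall)
  → r_1 = 1.6400
beam 2: φ=0°, α=15°
  d=(0.9659,0.2588)  start (1,1)  tX=0.8075 tY=0.6955  stride 1/|dx|=1.0353 1/|dy|=3.8637
    cross y-line → (1,2), t=0.6955
    cross x-line → (2,2), t=0.8075
    cross x-line → (3,2), t=1.8428 (wall)
  → r_2 = 1.8428
beam 3: φ=45°, α=60°
  d=(0.5000,0.8660)  start (1,1)  tX=1.5600 tY=0.2078  stride 1/|dx|=2.0000 1/|dy|=1.1547
    cross y-line → (1,2), t=0.2078
    cross y-line → (1,3), t=1.3625
    cross x-line → (2,3), t=1.5600
    cross y-line → (2,4), t=2.5172
    cross x-line → (3,4), t=3.5600
    cross y-line → (3,5), t=3.6719
    cross y-line → (3,6), t=4.8266
    cross x-line → (4,6), t=5.5600
    cross y-line → (4,7), t=5.9813 (wall)
  → r_3 = 5.9813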